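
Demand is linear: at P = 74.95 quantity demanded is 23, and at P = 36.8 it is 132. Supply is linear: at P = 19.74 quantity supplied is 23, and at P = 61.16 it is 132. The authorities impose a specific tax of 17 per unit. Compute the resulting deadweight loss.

Demand slope = (36.8 − 74.95)/(132 − 23) = −0.35, so P = 83 − 0.35Q.
Supply slope = (61.16 − 19.74)/(132 − 23) = 0.38, so P = 11 + 0.38Q.
Competitive equilibrium: 83 − 0.35Q = 11 + 0.38Q → Q* = 98.63014, P* = 48.47945.
With the tax, the buyer price exceeds the seller price by 17: (83 − 0.35Q) − (11 + 0.38Q) = 17 → Q' = 75.34247.
ΔQ = 98.63014 − 75.34247 = 23.28767; the wedge equals the tax, 17.
The triangle = ½ × 23.28767 × 17 = 197.95.

197.95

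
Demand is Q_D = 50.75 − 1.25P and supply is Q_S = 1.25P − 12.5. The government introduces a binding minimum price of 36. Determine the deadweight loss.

143.11

In inverse form: demand P = 40.6 − 0.8Q, supply P = 10 + 0.8Q.
Competitive equilibrium: 40.6 − 0.8Q = 10 + 0.8Q → Q* = 19.125, P* = 25.3.
At the floor P = 36, quantity demanded = (40.6 − 36)/0.8 = 5.75.
Sellers' marginal cost at Q' = 5.75: 10 + 0.8·5.75 = 14.6.
ΔQ = 19.125 − 5.75 = 13.375; wedge = 36 − 14.6 = 21.4.
Welfare loss = ½ × 13.375 × 21.4 = 143.11.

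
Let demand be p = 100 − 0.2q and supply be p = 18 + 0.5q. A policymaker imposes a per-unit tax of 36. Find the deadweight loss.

Competitive equilibrium: 100 − 0.2q = 18 + 0.5q → q* = 117.1429, p* = 76.5714.
With the tax, the buyer price exceeds the seller price by 36: (100 − 0.2q) − (18 + 0.5q) = 36 → q' = 65.7143.
Δq = 117.1429 − 65.7143 = 51.4286; the wedge equals the tax, 36.
DWL = ½ × 51.4286 × 36 = 925.71.

925.71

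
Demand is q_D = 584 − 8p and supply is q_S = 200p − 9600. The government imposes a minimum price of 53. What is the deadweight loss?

In inverse form: demand p = 73 − 0.125q, supply p = 48 + 0.005q.
Competitive equilibrium: 73 − 0.125q = 48 + 0.005q → q* = 192.3077, p* = 48.9615.
At the floor p = 53, quantity demanded = (73 − 53)/0.125 = 160.
Sellers' marginal cost at q' = 160: 48 + 0.005·160 = 48.8.
Δq = 192.3077 − 160 = 32.3077; wedge = 53 − 48.8 = 4.2.
Deadweight loss = ½ × 32.3077 × 4.2 = 67.85.

67.85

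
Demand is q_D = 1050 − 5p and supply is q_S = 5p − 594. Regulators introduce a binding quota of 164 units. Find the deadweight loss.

In inverse form: demand p = 210 − 0.2q, supply p = 118.8 + 0.2q.
Competitive equilibrium: 210 − 0.2q = 118.8 + 0.2q → q* = 228, p* = 164.4.
At q = 164: demand price = 210 − 0.2·164 = 177.2; supply price = 118.8 + 0.2·164 = 151.6.
Δq = 228 − 164 = 64; wedge = 177.2 − 151.6 = 25.6.
The triangle = ½ × 64 × 25.6 = 819.20.

819.20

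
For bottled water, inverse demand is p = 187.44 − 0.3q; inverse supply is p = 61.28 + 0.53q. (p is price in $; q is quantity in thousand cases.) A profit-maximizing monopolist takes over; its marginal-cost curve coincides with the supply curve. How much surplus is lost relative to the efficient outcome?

$675.80 thousand

Competitive equilibrium: 187.44 − 0.3q = 61.28 + 0.53q → q* = 152, p* = 141.84.
Marginal revenue: MR = 187.44 − 0.6q. Set MR = MC: 187.44 − 0.6q = 61.28 + 0.53q → q_m = 111.646.
Price p_m = 187.44 − 0.3·111.646 = 153.9462; MC(q_m) = 61.28 + 0.53·111.646 = 120.4524.
Competitive q* = 152, so Δq = 40.354; wedge = 153.9462 − 120.4524 = 33.4938.
DWL = ½ × 40.354 × 33.4938 = $675.80 thousand.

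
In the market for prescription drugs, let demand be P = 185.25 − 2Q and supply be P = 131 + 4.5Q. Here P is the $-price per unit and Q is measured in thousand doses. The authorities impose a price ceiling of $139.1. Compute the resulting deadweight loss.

Competitive equilibrium: 185.25 − 2Q = 131 + 4.5Q → Q* = 8.3462, P* = 168.5577.
At the ceiling P = 139.1, quantity supplied = (139.1 − 131)/4.5 = 1.8.
Willingness to pay at Q' = 1.8: 185.25 − 2·1.8 = 181.65.
ΔQ = 8.3462 − 1.8 = 6.5462; wedge = 181.65 − 139.1 = 42.55.
The triangle = ½ × 6.5462 × 42.55 = $139.27 thousand.

$139.27 thousand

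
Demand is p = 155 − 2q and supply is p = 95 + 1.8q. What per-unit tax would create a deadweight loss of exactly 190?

38

Competitive equilibrium: 155 − 2q = 95 + 1.8q → q* = 15.7895, p* = 123.4211.
A tax t gives Δq = t/3.8 and wedge t, so DWL = t²/7.6.
t²/7.6 = 190 → t² = 1444 → t = 38.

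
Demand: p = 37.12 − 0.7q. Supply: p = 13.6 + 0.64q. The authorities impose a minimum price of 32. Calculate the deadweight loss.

Competitive equilibrium: 37.12 − 0.7q = 13.6 + 0.64q → q* = 17.5522, p* = 24.8334.
At the floor p = 32, quantity demanded = (37.12 − 32)/0.7 = 7.3143.
Sellers' marginal cost at q' = 7.3143: 13.6 + 0.64·7.3143 = 18.2812.
Δq = 17.5522 − 7.3143 = 10.2379; wedge = 32 − 18.2812 = 13.7188.
Deadweight loss = ½ × 10.2379 × 13.7188 = 70.23.

70.23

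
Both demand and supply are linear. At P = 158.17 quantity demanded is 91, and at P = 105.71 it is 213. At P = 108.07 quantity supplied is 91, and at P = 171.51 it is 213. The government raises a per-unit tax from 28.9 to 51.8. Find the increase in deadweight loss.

Demand slope = (105.71 − 158.17)/(213 − 91) = −0.43, so P = 197.3 − 0.43Q.
Supply slope = (171.51 − 108.07)/(213 − 91) = 0.52, so P = 60.75 + 0.52Q.
Competitive equilibrium: 197.3 − 0.43Q = 60.75 + 0.52Q → Q* = 143.7368, P* = 135.4932.
For a per-unit tax t: ΔQ = t/0.95, so DWL = ½·t·(t/0.95) = t²/1.9.
At t = 28.9: DWL = 439.584. At t = 51.8: DWL = 1412.232.
Increase = 1412.232 − 439.584 = 972.65.

972.65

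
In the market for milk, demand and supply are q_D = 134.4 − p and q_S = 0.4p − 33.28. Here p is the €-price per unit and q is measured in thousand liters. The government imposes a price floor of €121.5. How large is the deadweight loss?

In inverse form: demand p = 134.4 − q, supply p = 83.2 + 2.5q.
Competitive equilibrium: 134.4 − q = 83.2 + 2.5q → q* = 14.6286, p* = 119.7714.
At the floor p = 121.5, quantity demanded = (134.4 − 121.5)/1 = 12.9.
Sellers' marginal cost at q' = 12.9: 83.2 + 2.5·12.9 = 115.45.
Δq = 14.6286 − 12.9 = 1.7286; wedge = 121.5 − 115.45 = 6.05.
DWL = ½ × 1.7286 × 6.05 = €5.23 thousand.

€5.23 thousand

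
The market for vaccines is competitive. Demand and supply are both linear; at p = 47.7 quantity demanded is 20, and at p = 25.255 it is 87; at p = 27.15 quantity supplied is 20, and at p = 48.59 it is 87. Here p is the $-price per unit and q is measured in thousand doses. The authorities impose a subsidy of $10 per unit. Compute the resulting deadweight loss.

Demand slope = (25.255 − 47.7)/(87 − 20) = −0.335, so p = 54.4 − 0.335q.
Supply slope = (48.59 − 27.15)/(87 − 20) = 0.32, so p = 20.75 + 0.32q.
Competitive equilibrium: 54.4 − 0.335q = 20.75 + 0.32q → q* = 51.374, p* = 37.1897.
The subsidy lowers effective supply by 10: p = 10.75 + 0.32q.
New quantity: 54.4 − 0.335q = 10.75 + 0.32q → q' = 66.6412.
Overproduction Δq = 66.6412 − 51.374 = 15.2672; wedge = subsidy = 10.
The triangle = ½ × 15.2672 × 10 = $76.34 thousand.

$76.34 thousand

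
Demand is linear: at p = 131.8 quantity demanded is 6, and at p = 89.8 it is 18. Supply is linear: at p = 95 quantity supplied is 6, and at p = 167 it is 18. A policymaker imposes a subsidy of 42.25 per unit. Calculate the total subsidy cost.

605.06

Demand slope = (89.8 − 131.8)/(18 − 6) = −3.5, so p = 152.8 − 3.5q.
Supply slope = (167 − 95)/(18 − 6) = 6, so p = 59 + 6q.
Competitive equilibrium: 152.8 − 3.5q = 59 + 6q → q* = 9.87368, p* = 118.24211.
The subsidy lowers effective supply by 42.25: p = 16.75 + 6q.
New quantity: 152.8 − 3.5q = 16.75 + 6q → q' = 14.32105.
Total subsidy cost = 42.25 × 14.32105 = 605.06.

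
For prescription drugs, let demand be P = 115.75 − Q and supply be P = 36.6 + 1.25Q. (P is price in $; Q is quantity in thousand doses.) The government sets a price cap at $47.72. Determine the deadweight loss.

Competitive equilibrium: 115.75 − Q = 36.6 + 1.25Q → Q* = 35.1778, P* = 80.5722.
At the ceiling P = 47.72, quantity supplied = (47.72 − 36.6)/1.25 = 8.896.
Willingness to pay at Q' = 8.896: 115.75 − 1·8.896 = 106.854.
ΔQ = 35.1778 − 8.896 = 26.2818; wedge = 106.854 − 47.72 = 59.134.
DWL = ½ × 26.2818 × 59.134 = $777.07 thousand.

$777.07 thousand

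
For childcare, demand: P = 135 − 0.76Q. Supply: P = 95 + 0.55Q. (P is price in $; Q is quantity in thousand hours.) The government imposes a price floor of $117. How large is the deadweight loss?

Competitive equilibrium: 135 − 0.76Q = 95 + 0.55Q → Q* = 30.5344, P* = 111.7939.
At the floor P = 117, quantity demanded = (135 − 117)/0.76 = 23.6842.
Sellers' marginal cost at Q' = 23.6842: 95 + 0.55·23.6842 = 108.0263.
ΔQ = 30.5344 − 23.6842 = 6.8502; wedge = 117 − 108.0263 = 8.9737.
Deadweight loss = ½ × 6.8502 × 8.9737 = $30.74 thousand.

$30.74 thousand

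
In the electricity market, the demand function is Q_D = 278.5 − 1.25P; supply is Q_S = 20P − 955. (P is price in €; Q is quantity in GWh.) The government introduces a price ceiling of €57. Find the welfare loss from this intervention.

€186.38

In inverse form: demand P = 222.8 − 0.8Q, supply P = 47.75 + 0.05Q.
Competitive equilibrium: 222.8 − 0.8Q = 47.75 + 0.05Q → Q* = 205.9412, P* = 58.0471.
At the ceiling P = 57, quantity supplied = (57 − 47.75)/0.05 = 185.
Willingness to pay at Q' = 185: 222.8 − 0.8·185 = 74.8.
ΔQ = 205.9412 − 185 = 20.9412; wedge = 74.8 − 57 = 17.8.
The triangle = ½ × 20.9412 × 17.8 = €186.38.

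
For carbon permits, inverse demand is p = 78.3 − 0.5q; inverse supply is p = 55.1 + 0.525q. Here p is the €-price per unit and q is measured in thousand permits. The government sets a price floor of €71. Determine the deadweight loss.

€33.08 thousand

Competitive equilibrium: 78.3 − 0.5q = 55.1 + 0.525q → q* = 22.6341, p* = 66.9829.
At the floor p = 71, quantity demanded = (78.3 − 71)/0.5 = 14.6.
Sellers' marginal cost at q' = 14.6: 55.1 + 0.525·14.6 = 62.765.
Δq = 22.6341 − 14.6 = 8.0341; wedge = 71 − 62.765 = 8.235.
Deadweight loss = ½ × 8.0341 × 8.235 = €33.08 thousand.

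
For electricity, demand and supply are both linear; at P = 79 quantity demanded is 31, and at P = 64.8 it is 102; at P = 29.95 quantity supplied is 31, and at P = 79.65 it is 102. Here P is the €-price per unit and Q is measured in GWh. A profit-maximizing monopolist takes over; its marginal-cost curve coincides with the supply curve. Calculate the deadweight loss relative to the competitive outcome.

Demand slope = (64.8 − 79)/(102 − 31) = −0.2, so P = 85.2 − 0.2Q.
Supply slope = (79.65 − 29.95)/(102 − 31) = 0.7, so P = 8.25 + 0.7Q.
Competitive equilibrium: 85.2 − 0.2Q = 8.25 + 0.7Q → Q* = 85.5, P* = 68.1.
Marginal revenue: MR = 85.2 − 0.4Q. Set MR = MC: 85.2 − 0.4Q = 8.25 + 0.7Q → Q_m = 69.9545.
Price P_m = 85.2 − 0.2·69.9545 = 71.2091; MC(Q_m) = 8.25 + 0.7·69.9545 = 57.2182.
Competitive Q* = 85.5, so ΔQ = 15.5455; wedge = 71.2091 − 57.2182 = 13.9909.
Deadweight loss = ½ × 15.5455 × 13.9909 = €108.75.

€108.75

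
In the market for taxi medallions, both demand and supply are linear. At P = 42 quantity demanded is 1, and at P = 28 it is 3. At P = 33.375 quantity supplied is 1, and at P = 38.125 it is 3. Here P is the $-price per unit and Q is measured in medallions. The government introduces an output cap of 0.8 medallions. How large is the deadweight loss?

Demand slope = (28 − 42)/(3 − 1) = −7, so P = 49 − 7Q.
Supply slope = (38.125 − 33.375)/(3 − 1) = 2.375, so P = 31 + 2.375Q.
Competitive equilibrium: 49 − 7Q = 31 + 2.375Q → Q* = 1.92, P* = 35.56.
At Q = 0.8: demand price = 49 − 7·0.8 = 43.4; supply price = 31 + 2.375·0.8 = 32.9.
ΔQ = 1.92 − 0.8 = 1.12; wedge = 43.4 − 32.9 = 10.5.
Deadweight loss = ½ × 1.12 × 10.5 = $5.88.

$5.88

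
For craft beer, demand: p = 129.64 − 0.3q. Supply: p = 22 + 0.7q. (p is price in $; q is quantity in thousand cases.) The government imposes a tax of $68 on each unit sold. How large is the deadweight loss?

Competitive equilibrium: 129.64 − 0.3q = 22 + 0.7q → q* = 107.64, p* = 97.348.
With the tax, the buyer price exceeds the seller price by 68: (129.64 − 0.3q) − (22 + 0.7q) = 68 → q' = 39.64.
Δq = 107.64 − 39.64 = 68; the wedge equals the tax, 68.
DWL = ½ × 68 × 68 = $2312 thousand.

$2312 thousand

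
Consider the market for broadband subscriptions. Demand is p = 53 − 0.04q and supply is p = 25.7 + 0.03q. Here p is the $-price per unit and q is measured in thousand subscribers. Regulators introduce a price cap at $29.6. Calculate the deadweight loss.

$2366 thousand

Competitive equilibrium: 53 − 0.04q = 25.7 + 0.03q → q* = 390, p* = 37.4.
At the ceiling p = 29.6, quantity supplied = (29.6 − 25.7)/0.03 = 130.
Willingness to pay at q' = 130: 53 − 0.04·130 = 47.8.
Δq = 390 − 130 = 260; wedge = 47.8 − 29.6 = 18.2.
Deadweight loss = ½ × 260 × 18.2 = $2366 thousand.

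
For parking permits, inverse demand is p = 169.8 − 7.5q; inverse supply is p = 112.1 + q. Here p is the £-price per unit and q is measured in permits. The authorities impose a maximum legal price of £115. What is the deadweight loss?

Competitive equilibrium: 169.8 − 7.5q = 112.1 + q → q* = 6.7882, p* = 118.8882.
At the ceiling p = 115, quantity supplied = (115 − 112.1)/1 = 2.9.
Willingness to pay at q' = 2.9: 169.8 − 7.5·2.9 = 148.05.
Δq = 6.7882 − 2.9 = 3.8882; wedge = 148.05 − 115 = 33.05.
DWL = ½ × 3.8882 × 33.05 = £64.25.

£64.25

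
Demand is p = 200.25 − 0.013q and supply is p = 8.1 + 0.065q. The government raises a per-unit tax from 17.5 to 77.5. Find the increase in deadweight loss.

Competitive equilibrium: 200.25 − 0.013q = 8.1 + 0.065q → q* = 2463.4615, p* = 168.225.
For a per-unit tax t: Δq = t/0.078, so DWL = ½·t·(t/0.078) = t²/0.156.
At t = 17.5: DWL = 1963.141. At t = 77.5: DWL = 38501.603.
Increase = 38501.603 − 1963.141 = 36538.46.

36538.46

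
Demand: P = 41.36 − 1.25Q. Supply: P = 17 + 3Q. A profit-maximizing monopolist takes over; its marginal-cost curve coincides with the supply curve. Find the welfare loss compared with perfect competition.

Competitive equilibrium: 41.36 − 1.25Q = 17 + 3Q → Q* = 5.7318, P* = 34.1953.
Marginal revenue: MR = 41.36 − 2.5Q. Set MR = MC: 41.36 − 2.5Q = 17 + 3Q → Q_m = 4.4291.
Price P_m = 41.36 − 1.25·4.4291 = 35.8236; MC(Q_m) = 17 + 3·4.4291 = 30.2873.
Competitive Q* = 5.7318, so ΔQ = 1.3027; wedge = 35.8236 − 30.2873 = 5.5363.
Deadweight loss = ½ × 1.3027 × 5.5363 = 3.61.

3.61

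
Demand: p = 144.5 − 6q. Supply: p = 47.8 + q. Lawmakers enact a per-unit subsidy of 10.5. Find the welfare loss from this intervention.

Competitive equilibrium: 144.5 − 6q = 47.8 + q → q* = 13.8143, p* = 61.6143.
The subsidy lowers effective supply by 10.5: p = 37.3 + q.
New quantity: 144.5 − 6q = 37.3 + q → q' = 15.3143.
Overproduction Δq = 15.3143 − 13.8143 = 1.5; wedge = subsidy = 10.5.
Deadweight loss = ½ × 1.5 × 10.5 = 7.875.

7.875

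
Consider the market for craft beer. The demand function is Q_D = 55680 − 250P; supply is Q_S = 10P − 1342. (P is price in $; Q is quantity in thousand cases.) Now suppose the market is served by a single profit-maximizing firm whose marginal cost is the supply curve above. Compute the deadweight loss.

$51.68 thousand

In inverse form: demand P = 222.72 − 0.004Q, supply P = 134.2 + 0.1Q.
Competitive equilibrium: 222.72 − 0.004Q = 134.2 + 0.1Q → Q* = 851.1538, P* = 219.3154.
Marginal revenue: MR = 222.72 − 0.008Q. Set MR = MC: 222.72 − 0.008Q = 134.2 + 0.1Q → Q_m = 819.6296.
Price P_m = 222.72 − 0.004·819.6296 = 219.4415; MC(Q_m) = 134.2 + 0.1·819.6296 = 216.163.
Competitive Q* = 851.1538, so ΔQ = 31.5242; wedge = 219.4415 − 216.163 = 3.2785.
DWL = ½ × 31.5242 × 3.2785 = $51.68 thousand.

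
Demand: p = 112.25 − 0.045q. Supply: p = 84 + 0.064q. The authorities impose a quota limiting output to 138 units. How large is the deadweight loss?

Competitive equilibrium: 112.25 − 0.045q = 84 + 0.064q → q* = 259.1743, p* = 100.5872.
At q = 138: demand price = 112.25 − 0.045·138 = 106.04; supply price = 84 + 0.064·138 = 92.832.
Δq = 259.1743 − 138 = 121.1743; wedge = 106.04 − 92.832 = 13.208.
Deadweight loss = ½ × 121.1743 × 13.208 = 800.24.

800.24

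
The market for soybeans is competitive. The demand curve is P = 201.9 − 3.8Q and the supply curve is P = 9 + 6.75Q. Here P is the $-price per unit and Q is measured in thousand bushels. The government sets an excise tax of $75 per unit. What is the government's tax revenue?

Competitive equilibrium: 201.9 − 3.8Q = 9 + 6.75Q → Q* = 18.28436, P* = 132.41943.
With the tax, the buyer price exceeds the seller price by 75: (201.9 − 3.8Q) − (9 + 6.75Q) = 75 → Q' = 11.17536.
Tax revenue = 75 × 11.17536 = $838.15 thousand.

$838.15 thousand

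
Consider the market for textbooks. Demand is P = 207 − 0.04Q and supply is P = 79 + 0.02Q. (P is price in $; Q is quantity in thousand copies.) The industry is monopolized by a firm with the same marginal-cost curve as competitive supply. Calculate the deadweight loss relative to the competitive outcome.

Competitive equilibrium: 207 − 0.04Q = 79 + 0.02Q → Q* = 2133.3333, P* = 121.6667.
Marginal revenue: MR = 207 − 0.08Q. Set MR = MC: 207 − 0.08Q = 79 + 0.02Q → Q_m = 1280.
Price P_m = 207 − 0.04·1280 = 155.8; MC(Q_m) = 79 + 0.02·1280 = 104.6.
Competitive Q* = 2133.3333, so ΔQ = 853.3333; wedge = 155.8 − 104.6 = 51.2.
Welfare loss = ½ × 853.3333 × 51.2 = $21845.33 thousand.

$21845.33 thousand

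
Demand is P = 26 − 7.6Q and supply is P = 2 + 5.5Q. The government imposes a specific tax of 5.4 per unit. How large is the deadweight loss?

Competitive equilibrium: 26 − 7.6Q = 2 + 5.5Q → Q* = 1.8321, P* = 12.0763.
With the tax, the buyer price exceeds the seller price by 5.4: (26 − 7.6Q) − (2 + 5.5Q) = 5.4 → Q' = 1.4198.
ΔQ = 1.8321 − 1.4198 = 0.4123; the wedge equals the tax, 5.4.
The triangle = ½ × 0.4123 × 5.4 = 1.11.

1.11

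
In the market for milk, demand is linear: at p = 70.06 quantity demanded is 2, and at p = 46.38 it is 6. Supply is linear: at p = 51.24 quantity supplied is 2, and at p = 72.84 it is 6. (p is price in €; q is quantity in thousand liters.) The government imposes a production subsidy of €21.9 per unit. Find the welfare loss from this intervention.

€21.18 thousand

Demand slope = (46.38 − 70.06)/(6 − 2) = −5.92, so p = 81.9 − 5.92q.
Supply slope = (72.84 − 51.24)/(6 − 2) = 5.4, so p = 40.44 + 5.4q.
Competitive equilibrium: 81.9 − 5.92q = 40.44 + 5.4q → q* = 3.6625, p* = 60.2177.
The subsidy lowers effective supply by 21.9: p = 18.54 + 5.4q.
New quantity: 81.9 − 5.92q = 18.54 + 5.4q → q' = 5.5972.
Overproduction Δq = 5.5972 − 3.6625 = 1.9347; wedge = subsidy = 21.9.
DWL = ½ × 1.9347 × 21.9 = €21.18 thousand.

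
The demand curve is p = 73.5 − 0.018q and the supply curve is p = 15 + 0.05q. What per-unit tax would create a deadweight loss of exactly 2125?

17

Competitive equilibrium: 73.5 − 0.018q = 15 + 0.05q → q* = 860.2941, p* = 58.0147.
A tax t gives Δq = t/0.068 and wedge t, so DWL = t²/0.136.
t²/0.136 = 2125 → t² = 289 → t = 17.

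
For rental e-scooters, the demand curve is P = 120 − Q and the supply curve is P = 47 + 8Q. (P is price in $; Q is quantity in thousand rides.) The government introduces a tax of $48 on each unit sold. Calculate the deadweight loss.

$128 thousand

Competitive equilibrium: 120 − Q = 47 + 8Q → Q* = 8.1111, P* = 111.8889.
With the tax, the buyer price exceeds the seller price by 48: (120 − Q) − (47 + 8Q) = 48 → Q' = 2.7778.
ΔQ = 8.1111 − 2.7778 = 5.3333; the wedge equals the tax, 48.
Deadweight loss = ½ × 5.3333 × 48 = $128 thousand.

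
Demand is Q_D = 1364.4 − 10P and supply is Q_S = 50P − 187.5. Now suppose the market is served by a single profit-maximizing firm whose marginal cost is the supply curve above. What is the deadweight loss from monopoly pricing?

15157.23

In inverse form: demand P = 136.44 − 0.1Q, supply P = 3.75 + 0.02Q.
Competitive equilibrium: 136.44 − 0.1Q = 3.75 + 0.02Q → Q* = 1105.75, P* = 25.865.
Marginal revenue: MR = 136.44 − 0.2Q. Set MR = MC: 136.44 − 0.2Q = 3.75 + 0.02Q → Q_m = 603.13636.
Price P_m = 136.44 − 0.1·603.13636 = 76.12636; MC(Q_m) = 3.75 + 0.02·603.13636 = 15.81273.
Competitive Q* = 1105.75, so ΔQ = 502.61364; wedge = 76.12636 − 15.81273 = 60.31363.
Welfare loss = ½ × 502.61364 × 60.31363 = 15157.23.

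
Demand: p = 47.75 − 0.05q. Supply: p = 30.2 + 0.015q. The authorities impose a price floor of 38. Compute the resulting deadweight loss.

Competitive equilibrium: 47.75 − 0.05q = 30.2 + 0.015q → q* = 270, p* = 34.25.
At the floor p = 38, quantity demanded = (47.75 − 38)/0.05 = 195.
Sellers' marginal cost at q' = 195: 30.2 + 0.015·195 = 33.125.
Δq = 270 − 195 = 75; wedge = 38 − 33.125 = 4.875.
DWL = ½ × 75 × 4.875 = 182.81.

182.81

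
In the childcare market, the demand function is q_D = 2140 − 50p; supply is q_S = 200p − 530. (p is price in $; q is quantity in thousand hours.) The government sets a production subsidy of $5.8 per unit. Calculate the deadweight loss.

In inverse form: demand p = 42.8 − 0.02q, supply p = 2.65 + 0.005q.
Competitive equilibrium: 42.8 − 0.02q = 2.65 + 0.005q → q* = 1606, p* = 10.68.
The subsidy lowers effective supply by 5.8: p = 0.005q − 3.15.
New quantity: 42.8 − 0.02q = 0.005q − 3.15 → q' = 1838.
Overproduction Δq = 1838 − 1606 = 232; wedge = subsidy = 5.8.
The triangle = ½ × 232 × 5.8 = $672.80 thousand.

$672.80 thousand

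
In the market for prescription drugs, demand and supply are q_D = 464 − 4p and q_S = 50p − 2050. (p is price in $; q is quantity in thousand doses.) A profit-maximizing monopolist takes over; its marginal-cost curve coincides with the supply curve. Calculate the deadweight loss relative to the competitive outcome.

$2407.70 thousand

In inverse form: demand p = 116 − 0.25q, supply p = 41 + 0.02q.
Competitive equilibrium: 116 − 0.25q = 41 + 0.02q → q* = 277.7778, p* = 46.5556.
Marginal revenue: MR = 116 − 0.5q. Set MR = MC: 116 − 0.5q = 41 + 0.02q → q_m = 144.2308.
Price p_m = 116 − 0.25·144.2308 = 79.9423; MC(q_m) = 41 + 0.02·144.2308 = 43.8846.
Competitive q* = 277.7778, so Δq = 133.547; wedge = 79.9423 − 43.8846 = 36.0577.
Welfare loss = ½ × 133.547 × 36.0577 = $2407.70 thousand.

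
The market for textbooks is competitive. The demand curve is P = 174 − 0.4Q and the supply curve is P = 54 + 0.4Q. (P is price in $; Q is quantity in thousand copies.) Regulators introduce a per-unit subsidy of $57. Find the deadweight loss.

Competitive equilibrium: 174 − 0.4Q = 54 + 0.4Q → Q* = 150, P* = 114.
The subsidy lowers effective supply by 57: P = 0.4Q − 3.
New quantity: 174 − 0.4Q = 0.4Q − 3 → Q' = 221.25.
Overproduction ΔQ = 221.25 − 150 = 71.25; wedge = subsidy = 57.
Welfare loss = ½ × 71.25 × 57 = $2030.625 thousand.

$2030.625 thousand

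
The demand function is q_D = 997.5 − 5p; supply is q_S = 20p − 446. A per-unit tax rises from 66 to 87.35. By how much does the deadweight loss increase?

6548.045

In inverse form: demand p = 199.5 − 0.2q, supply p = 22.3 + 0.05q.
Competitive equilibrium: 199.5 − 0.2q = 22.3 + 0.05q → q* = 708.8, p* = 57.74.
For a per-unit tax t: Δq = t/0.25, so DWL = ½·t·(t/0.25) = t²/0.5.
At t = 66: DWL = 8712. At t = 87.35: DWL = 15260.045.
Increase = 15260.045 − 8712 = 6548.045.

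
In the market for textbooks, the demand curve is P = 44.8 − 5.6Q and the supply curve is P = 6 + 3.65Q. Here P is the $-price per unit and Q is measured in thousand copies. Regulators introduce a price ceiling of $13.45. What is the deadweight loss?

Competitive equilibrium: 44.8 − 5.6Q = 6 + 3.65Q → Q* = 4.1946, P* = 21.3103.
At the ceiling P = 13.45, quantity supplied = (13.45 − 6)/3.65 = 2.0411.
Willingness to pay at Q' = 2.0411: 44.8 − 5.6·2.0411 = 33.3698.
ΔQ = 4.1946 − 2.0411 = 2.1535; wedge = 33.3698 − 13.45 = 19.9198.
The triangle = ½ × 2.1535 × 19.9198 = $21.45 thousand.

$21.45 thousand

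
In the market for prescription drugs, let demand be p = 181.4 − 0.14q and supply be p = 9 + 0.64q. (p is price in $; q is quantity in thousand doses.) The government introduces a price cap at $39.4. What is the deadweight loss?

Competitive equilibrium: 181.4 − 0.14q = 9 + 0.64q → q* = 221.02564, p* = 150.45641.
At the ceiling p = 39.4, quantity supplied = (39.4 − 9)/0.64 = 47.5.
Willingness to pay at q' = 47.5: 181.4 − 0.14·47.5 = 174.75.
Δq = 221.02564 − 47.5 = 173.52564; wedge = 174.75 − 39.4 = 135.35.
Deadweight loss = ½ × 173.52564 × 135.35 = $11743.35 thousand.

$11743.35 thousand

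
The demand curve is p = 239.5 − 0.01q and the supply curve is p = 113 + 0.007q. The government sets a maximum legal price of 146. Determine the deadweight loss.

63205.43

Competitive equilibrium: 239.5 − 0.01q = 113 + 0.007q → q* = 7441.17647, p* = 165.08824.
At the ceiling p = 146, quantity supplied = (146 − 113)/0.007 = 4714.28571.
Willingness to pay at q' = 4714.28571: 239.5 − 0.01·4714.28571 = 192.35714.
Δq = 7441.17647 − 4714.28571 = 2726.89076; wedge = 192.35714 − 146 = 46.35714.
The triangle = ½ × 2726.89076 × 46.35714 = 63205.43.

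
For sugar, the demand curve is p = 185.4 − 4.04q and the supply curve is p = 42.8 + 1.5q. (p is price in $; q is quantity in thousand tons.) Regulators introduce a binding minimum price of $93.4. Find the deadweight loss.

$24.40 thousand

Competitive equilibrium: 185.4 − 4.04q = 42.8 + 1.5q → q* = 25.7401, p* = 81.4101.
At the floor p = 93.4, quantity demanded = (185.4 − 93.4)/4.04 = 22.7723.
Sellers' marginal cost at q' = 22.7723: 42.8 + 1.5·22.7723 = 76.9585.
Δq = 25.7401 − 22.7723 = 2.9678; wedge = 93.4 − 76.9585 = 16.4415.
Welfare loss = ½ × 2.9678 × 16.4415 = $24.40 thousand.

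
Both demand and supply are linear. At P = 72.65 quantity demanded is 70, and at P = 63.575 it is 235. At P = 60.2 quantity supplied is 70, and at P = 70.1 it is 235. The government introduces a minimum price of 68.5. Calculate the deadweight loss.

Demand slope = (63.575 − 72.65)/(235 − 70) = −0.055, so P = 76.5 − 0.055Q.
Supply slope = (70.1 − 60.2)/(235 − 70) = 0.06, so P = 56 + 0.06Q.
Competitive equilibrium: 76.5 − 0.055Q = 56 + 0.06Q → Q* = 178.2609, P* = 66.6957.
At the floor P = 68.5, quantity demanded = (76.5 − 68.5)/0.055 = 145.4545.
Sellers' marginal cost at Q' = 145.4545: 56 + 0.06·145.4545 = 64.7273.
ΔQ = 178.2609 − 145.4545 = 32.8064; wedge = 68.5 − 64.7273 = 3.7727.
Welfare loss = ½ × 32.8064 × 3.7727 = 61.88.

61.88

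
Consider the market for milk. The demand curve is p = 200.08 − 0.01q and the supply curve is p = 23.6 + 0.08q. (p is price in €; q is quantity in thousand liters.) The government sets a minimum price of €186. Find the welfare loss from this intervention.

Competitive equilibrium: 200.08 − 0.01q = 23.6 + 0.08q → q* = 1960.8889, p* = 180.4711.
At the floor p = 186, quantity demanded = (200.08 − 186)/0.01 = 1408.
Sellers' marginal cost at q' = 1408: 23.6 + 0.08·1408 = 136.24.
Δq = 1960.8889 − 1408 = 552.8889; wedge = 186 − 136.24 = 49.76.
Deadweight loss = ½ × 552.8889 × 49.76 = €13755.88 thousand.

€13755.88 thousand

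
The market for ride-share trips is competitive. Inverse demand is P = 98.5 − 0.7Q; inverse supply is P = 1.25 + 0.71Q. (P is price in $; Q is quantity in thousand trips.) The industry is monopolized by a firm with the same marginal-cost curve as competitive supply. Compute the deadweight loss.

$369.11 thousand

Competitive equilibrium: 98.5 − 0.7Q = 1.25 + 0.71Q → Q* = 68.97163, P* = 50.21986.
Marginal revenue: MR = 98.5 − 1.4Q. Set MR = MC: 98.5 − 1.4Q = 1.25 + 0.71Q → Q_m = 46.09005.
Price P_m = 98.5 − 0.7·46.09005 = 66.23697; MC(Q_m) = 1.25 + 0.71·46.09005 = 33.97394.
Competitive Q* = 68.97163, so ΔQ = 22.88158; wedge = 66.23697 − 33.97394 = 32.26303.
Deadweight loss = ½ × 22.88158 × 32.26303 = $369.11 thousand.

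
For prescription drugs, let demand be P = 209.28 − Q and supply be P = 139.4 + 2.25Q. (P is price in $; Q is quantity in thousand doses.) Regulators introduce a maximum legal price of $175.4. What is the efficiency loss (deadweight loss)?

$49.18 thousand

Competitive equilibrium: 209.28 − Q = 139.4 + 2.25Q → Q* = 21.5015, P* = 187.7785.
At the ceiling P = 175.4, quantity supplied = (175.4 − 139.4)/2.25 = 16.
Willingness to pay at Q' = 16: 209.28 − 1·16 = 193.28.
ΔQ = 21.5015 − 16 = 5.5015; wedge = 193.28 − 175.4 = 17.88.
Deadweight loss = ½ × 5.5015 × 17.88 = $49.18 thousand.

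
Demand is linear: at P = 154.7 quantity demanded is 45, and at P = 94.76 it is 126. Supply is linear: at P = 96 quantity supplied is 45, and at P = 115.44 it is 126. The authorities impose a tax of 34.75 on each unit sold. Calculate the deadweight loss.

Demand slope = (94.76 − 154.7)/(126 − 45) = −0.74, so P = 188 − 0.74Q.
Supply slope = (115.44 − 96)/(126 − 45) = 0.24, so P = 85.2 + 0.24Q.
Competitive equilibrium: 188 − 0.74Q = 85.2 + 0.24Q → Q* = 104.898, P* = 110.3755.
With the tax, the buyer price exceeds the seller price by 34.75: (188 − 0.74Q) − (85.2 + 0.24Q) = 34.75 → Q' = 69.4388.
ΔQ = 104.898 − 69.4388 = 35.4592; the wedge equals the tax, 34.75.
DWL = ½ × 35.4592 × 34.75 = 616.10.

616.10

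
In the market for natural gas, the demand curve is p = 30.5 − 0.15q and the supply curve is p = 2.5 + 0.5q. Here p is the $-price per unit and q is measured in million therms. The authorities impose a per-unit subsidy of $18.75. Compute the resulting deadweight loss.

$270.43 million

Competitive equilibrium: 30.5 − 0.15q = 2.5 + 0.5q → q* = 43.0769, p* = 24.0385.
The subsidy lowers effective supply by 18.75: p = 0.5q − 16.25.
New quantity: 30.5 − 0.15q = 0.5q − 16.25 → q' = 71.9231.
Overproduction Δq = 71.9231 − 43.0769 = 28.8462; wedge = subsidy = 18.75.
DWL = ½ × 28.8462 × 18.75 = $270.43 million.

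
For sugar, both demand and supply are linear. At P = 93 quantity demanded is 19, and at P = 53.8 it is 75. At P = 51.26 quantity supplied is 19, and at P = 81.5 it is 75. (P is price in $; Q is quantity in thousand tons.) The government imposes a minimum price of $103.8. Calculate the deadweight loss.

Demand slope = (53.8 − 93)/(75 − 19) = −0.7, so P = 106.3 − 0.7Q.
Supply slope = (81.5 − 51.26)/(75 − 19) = 0.54, so P = 41 + 0.54Q.
Competitive equilibrium: 106.3 − 0.7Q = 41 + 0.54Q → Q* = 52.6613, P* = 69.4371.
At the floor P = 103.8, quantity demanded = (106.3 − 103.8)/0.7 = 3.5714.
Sellers' marginal cost at Q' = 3.5714: 41 + 0.54·3.5714 = 42.9286.
ΔQ = 52.6613 − 3.5714 = 49.0899; wedge = 103.8 − 42.9286 = 60.8714.
Deadweight loss = ½ × 49.0899 × 60.8714 = $1494.09 thousand.

$1494.09 thousand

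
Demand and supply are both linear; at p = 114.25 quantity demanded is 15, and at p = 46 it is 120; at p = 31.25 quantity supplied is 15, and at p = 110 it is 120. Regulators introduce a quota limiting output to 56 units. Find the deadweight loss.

234.06

Demand slope = (46 − 114.25)/(120 − 15) = −0.65, so p = 124 − 0.65q.
Supply slope = (110 − 31.25)/(120 − 15) = 0.75, so p = 20 + 0.75q.
Competitive equilibrium: 124 − 0.65q = 20 + 0.75q → q* = 74.2857, p* = 75.7143.
At q = 56: demand price = 124 − 0.65·56 = 87.6; supply price = 20 + 0.75·56 = 62.
Δq = 74.2857 − 56 = 18.2857; wedge = 87.6 − 62 = 25.6.
Welfare loss = ½ × 18.2857 × 25.6 = 234.06.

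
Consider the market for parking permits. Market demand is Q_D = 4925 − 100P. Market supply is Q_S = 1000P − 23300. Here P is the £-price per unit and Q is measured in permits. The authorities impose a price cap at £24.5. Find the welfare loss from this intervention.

In inverse form: demand P = 49.25 − 0.01Q, supply P = 23.3 + 0.001Q.
Competitive equilibrium: 49.25 − 0.01Q = 23.3 + 0.001Q → Q* = 2359.0909, P* = 25.6591.
At the ceiling P = 24.5, quantity supplied = (24.5 − 23.3)/0.001 = 1200.
Willingness to pay at Q' = 1200: 49.25 − 0.01·1200 = 37.25.
ΔQ = 2359.0909 − 1200 = 1159.0909; wedge = 37.25 − 24.5 = 12.75.
DWL = ½ × 1159.0909 × 12.75 = £7389.20.

£7389.20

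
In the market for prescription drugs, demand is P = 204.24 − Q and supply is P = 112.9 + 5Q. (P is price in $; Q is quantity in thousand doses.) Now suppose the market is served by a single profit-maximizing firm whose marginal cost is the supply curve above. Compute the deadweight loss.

Competitive equilibrium: 204.24 − Q = 112.9 + 5Q → Q* = 15.2233, P* = 189.0167.
Marginal revenue: MR = 204.24 − 2Q. Set MR = MC: 204.24 − 2Q = 112.9 + 5Q → Q_m = 13.0486.
Price P_m = 204.24 − 1·13.0486 = 191.1914; MC(Q_m) = 112.9 + 5·13.0486 = 178.143.
Competitive Q* = 15.2233, so ΔQ = 2.1747; wedge = 191.1914 − 178.143 = 13.0484.
The triangle = ½ × 2.1747 × 13.0484 = $14.19 thousand.

$14.19 thousand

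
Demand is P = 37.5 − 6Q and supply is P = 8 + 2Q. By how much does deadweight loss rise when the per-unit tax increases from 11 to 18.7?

14.29

Competitive equilibrium: 37.5 − 6Q = 8 + 2Q → Q* = 3.6875, P* = 15.375.
For a per-unit tax t: ΔQ = t/8, so DWL = ½·t·(t/8) = t²/16.
At t = 11: DWL = 7.563. At t = 18.7: DWL = 21.856.
Increase = 21.856 − 7.563 = 14.29.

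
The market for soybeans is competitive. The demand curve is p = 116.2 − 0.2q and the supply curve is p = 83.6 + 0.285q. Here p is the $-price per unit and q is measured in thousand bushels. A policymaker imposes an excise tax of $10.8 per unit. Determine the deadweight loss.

Competitive equilibrium: 116.2 − 0.2q = 83.6 + 0.285q → q* = 67.2165, p* = 102.7567.
With the tax, the buyer price exceeds the seller price by 10.8: (116.2 − 0.2q) − (83.6 + 0.285q) = 10.8 → q' = 44.9485.
Δq = 67.2165 − 44.9485 = 22.268; the wedge equals the tax, 10.8.
The triangle = ½ × 22.268 × 10.8 = $120.25 thousand.

$120.25 thousand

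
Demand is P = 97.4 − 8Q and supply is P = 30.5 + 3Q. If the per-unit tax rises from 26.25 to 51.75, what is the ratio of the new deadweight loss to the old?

3.887

Competitive equilibrium: 97.4 − 8Q = 30.5 + 3Q → Q* = 6.0818, P* = 48.7455.
For a per-unit tax t: ΔQ = t/11, so DWL = ½·t·(t/11) = t²/22.
At t = 26.25: DWL = 31.321. At t = 51.75: DWL = 121.730.
Ratio = (51.75/26.25)² = 3.887.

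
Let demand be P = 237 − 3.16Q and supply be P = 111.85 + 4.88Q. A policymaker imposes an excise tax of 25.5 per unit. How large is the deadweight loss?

40.44

Competitive equilibrium: 237 − 3.16Q = 111.85 + 4.88Q → Q* = 15.5659, P* = 187.8117.
With the tax, the buyer price exceeds the seller price by 25.5: (237 − 3.16Q) − (111.85 + 4.88Q) = 25.5 → Q' = 12.3943.
ΔQ = 15.5659 − 12.3943 = 3.1716; the wedge equals the tax, 25.5.
Welfare loss = ½ × 3.1716 × 25.5 = 40.44.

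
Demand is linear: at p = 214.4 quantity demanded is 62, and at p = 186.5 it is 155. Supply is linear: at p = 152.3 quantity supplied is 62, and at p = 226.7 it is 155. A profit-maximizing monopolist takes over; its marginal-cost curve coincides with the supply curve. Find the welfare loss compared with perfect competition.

Demand slope = (186.5 − 214.4)/(155 − 62) = −0.3, so p = 233 − 0.3q.
Supply slope = (226.7 − 152.3)/(155 − 62) = 0.8, so p = 102.7 + 0.8q.
Competitive equilibrium: 233 − 0.3q = 102.7 + 0.8q → q* = 118.4545, p* = 197.4636.
Marginal revenue: MR = 233 − 0.6q. Set MR = MC: 233 − 0.6q = 102.7 + 0.8q → q_m = 93.0714.
Price p_m = 233 − 0.3·93.0714 = 205.0786; MC(q_m) = 102.7 + 0.8·93.0714 = 177.1571.
Competitive q* = 118.4545, so Δq = 25.3831; wedge = 205.0786 − 177.1571 = 27.9215.
DWL = ½ × 25.3831 × 27.9215 = 354.37.

354.37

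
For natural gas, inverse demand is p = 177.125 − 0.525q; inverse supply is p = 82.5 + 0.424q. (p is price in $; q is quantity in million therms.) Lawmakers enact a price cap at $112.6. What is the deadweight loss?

$391.38 million

Competitive equilibrium: 177.125 − 0.525q = 82.5 + 0.424q → q* = 99.71022, p* = 124.77713.
At the ceiling p = 112.6, quantity supplied = (112.6 − 82.5)/0.424 = 70.99057.
Willingness to pay at q' = 70.99057: 177.125 − 0.525·70.99057 = 139.85495.
Δq = 99.71022 − 70.99057 = 28.71965; wedge = 139.85495 − 112.6 = 27.25495.
The triangle = ½ × 28.71965 × 27.25495 = $391.38 million.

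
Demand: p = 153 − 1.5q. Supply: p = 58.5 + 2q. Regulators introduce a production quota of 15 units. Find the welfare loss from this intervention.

Competitive equilibrium: 153 − 1.5q = 58.5 + 2q → q* = 27, p* = 112.5.
At q = 15: demand price = 153 − 1.5·15 = 130.5; supply price = 58.5 + 2·15 = 88.5.
Δq = 27 − 15 = 12; wedge = 130.5 − 88.5 = 42.
DWL = ½ × 12 × 42 = 252.

252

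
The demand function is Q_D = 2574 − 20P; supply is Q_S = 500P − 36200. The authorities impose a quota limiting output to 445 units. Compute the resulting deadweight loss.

10572.94

In inverse form: demand P = 128.7 − 0.05Q, supply P = 72.4 + 0.002Q.
Competitive equilibrium: 128.7 − 0.05Q = 72.4 + 0.002Q → Q* = 1082.6923, P* = 74.5654.
At Q = 445: demand price = 128.7 − 0.05·445 = 106.45; supply price = 72.4 + 0.002·445 = 73.29.
ΔQ = 1082.6923 − 445 = 637.6923; wedge = 106.45 − 73.29 = 33.16.
DWL = ½ × 637.6923 × 33.16 = 10572.94.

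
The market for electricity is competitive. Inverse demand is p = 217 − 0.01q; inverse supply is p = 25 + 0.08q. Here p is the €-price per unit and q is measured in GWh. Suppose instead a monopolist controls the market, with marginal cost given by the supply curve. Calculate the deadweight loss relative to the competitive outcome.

€2048

Competitive equilibrium: 217 − 0.01q = 25 + 0.08q → q* = 2133.3333, p* = 195.6667.
Marginal revenue: MR = 217 − 0.02q. Set MR = MC: 217 − 0.02q = 25 + 0.08q → q_m = 1920.
Price p_m = 217 − 0.01·1920 = 197.8; MC(q_m) = 25 + 0.08·1920 = 178.6.
Competitive q* = 2133.3333, so Δq = 213.3333; wedge = 197.8 − 178.6 = 19.2.
The triangle = ½ × 213.3333 × 19.2 = €2048.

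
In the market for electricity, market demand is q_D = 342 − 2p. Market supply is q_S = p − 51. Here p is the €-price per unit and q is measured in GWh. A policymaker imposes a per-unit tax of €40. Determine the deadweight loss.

€533.33

In inverse form: demand p = 171 − 0.5q, supply p = 51 + q.
Competitive equilibrium: 171 − 0.5q = 51 + q → q* = 80, p* = 131.
With the tax, the buyer price exceeds the seller price by 40: (171 − 0.5q) − (51 + q) = 40 → q' = 53.3333.
Δq = 80 − 53.3333 = 26.6667; the wedge equals the tax, 40.
Welfare loss = ½ × 26.6667 × 40 = €533.33.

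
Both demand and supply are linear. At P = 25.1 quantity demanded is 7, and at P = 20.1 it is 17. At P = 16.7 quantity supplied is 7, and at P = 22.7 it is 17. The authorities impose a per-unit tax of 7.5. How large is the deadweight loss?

25.57

Demand slope = (20.1 − 25.1)/(17 − 7) = −0.5, so P = 28.6 − 0.5Q.
Supply slope = (22.7 − 16.7)/(17 − 7) = 0.6, so P = 12.5 + 0.6Q.
Competitive equilibrium: 28.6 − 0.5Q = 12.5 + 0.6Q → Q* = 14.6364, P* = 21.2818.
With the tax, the buyer price exceeds the seller price by 7.5: (28.6 − 0.5Q) − (12.5 + 0.6Q) = 7.5 → Q' = 7.8182.
ΔQ = 14.6364 − 7.8182 = 6.8182; the wedge equals the tax, 7.5.
Welfare loss = ½ × 6.8182 × 7.5 = 25.57.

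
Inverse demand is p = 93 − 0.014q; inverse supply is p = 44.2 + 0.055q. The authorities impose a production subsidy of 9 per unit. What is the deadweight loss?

586.96

Competitive equilibrium: 93 − 0.014q = 44.2 + 0.055q → q* = 707.2464, p* = 83.0986.
The subsidy lowers effective supply by 9: p = 35.2 + 0.055q.
New quantity: 93 − 0.014q = 35.2 + 0.055q → q' = 837.6812.
Overproduction Δq = 837.6812 − 707.2464 = 130.4348; wedge = subsidy = 9.
Welfare loss = ½ × 130.4348 × 9 = 586.96.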